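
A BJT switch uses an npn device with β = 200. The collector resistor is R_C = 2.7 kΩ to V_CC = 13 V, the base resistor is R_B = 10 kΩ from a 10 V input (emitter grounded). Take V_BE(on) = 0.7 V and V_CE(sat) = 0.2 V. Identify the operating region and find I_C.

Assume active: I_B = (10 − 0.7)/10 = 0.93 mA, giving I_C = β·I_B = 186 mA.
But then V_CE = 13 − 186×2.7 = -489 V < V_CE(sat) = 0.2 V — impossible in the active region.
So the transistor is saturated. With V_CE = 0.2 V, I_C = (V_CC − 0.2)/R_C = 12.8/2.7 = 4.74 mA.
Check: β·I_B = 186 mA > I_C = 4.74 mA, confirming saturation.

saturation; I_C ≈ 4.7 mA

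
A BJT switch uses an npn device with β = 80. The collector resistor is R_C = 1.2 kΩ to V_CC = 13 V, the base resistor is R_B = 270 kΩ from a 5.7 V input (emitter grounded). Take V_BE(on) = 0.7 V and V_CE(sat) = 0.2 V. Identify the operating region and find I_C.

active; I_C ≈ 1.5 mA

Assume active. Base-emitter loop: I_B = (V_BB − V_BE)/R_B = (5.7 − 0.7)/270 = 0.0185 mA.
I_C = β·I_B = 80×0.0185 = 1.48 mA.
V_CE = V_CC − I_C·R_C = 13 − 1.48×1.2 = 11.2 V > V_CE(sat), so the active-region assumption holds.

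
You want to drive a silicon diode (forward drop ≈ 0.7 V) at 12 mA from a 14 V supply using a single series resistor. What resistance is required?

R ≈ 1.1 kΩ

The resistor drops V_S − V_D = 14 − 0.7 = 13.3 V at 12 mA.
R = 13.3 V / 12 mA = 1.11 kΩ.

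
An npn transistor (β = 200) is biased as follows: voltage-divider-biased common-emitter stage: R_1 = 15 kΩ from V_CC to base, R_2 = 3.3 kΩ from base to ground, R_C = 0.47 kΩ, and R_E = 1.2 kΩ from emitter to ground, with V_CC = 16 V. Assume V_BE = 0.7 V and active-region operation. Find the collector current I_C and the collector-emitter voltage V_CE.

Thevenize the base divider: V_Th = V_CC·R_2/(R_1+R_2) = 16×3.3/18.3 = 2.89 V, R_Th = R_1‖R_2 = 2.7 kΩ.
Base-emitter loop: V_Th = I_B·R_Th + V_BE + (β+1)I_B·R_E, so I_B = (2.89 − 0.7) / (2.7 + 201×1.2) = 0.00896 mA.
I_C = β·I_B = 200×0.00896 = 1.79 mA, and I_E = (β+1)I_B = 1.8 mA.
V_CE = V_CC − I_C·R_C − I_E·R_E = 16 − 1.79×0.47 − 1.8×1.2 = 13 V.
V_CE = 13 V > 0.2 V confirms active-region operation.

I_C ≈ 1.8 mA, V_CE ≈ 13 V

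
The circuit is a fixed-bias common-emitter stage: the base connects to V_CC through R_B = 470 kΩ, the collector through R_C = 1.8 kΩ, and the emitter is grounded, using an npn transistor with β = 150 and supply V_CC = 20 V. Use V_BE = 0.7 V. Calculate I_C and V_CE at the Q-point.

I_C ≈ 6.2 mA, V_CE ≈ 8.9 V

Base loop: V_CC = I_B·R_B + V_BE, so I_B = (20 − 0.7)/470 kΩ = 0.0411 mA.
In the active region I_C = β·I_B = 150 × 0.0411 = 6.16 mA.
Collector loop: V_CE = V_CC − I_C·R_C = 20 − 6.16×1.8 = 8.91 V.
Since V_CE = 8.91 V > V_CE(sat) ≈ 0.2 V, the transistor is in the active region as assumed.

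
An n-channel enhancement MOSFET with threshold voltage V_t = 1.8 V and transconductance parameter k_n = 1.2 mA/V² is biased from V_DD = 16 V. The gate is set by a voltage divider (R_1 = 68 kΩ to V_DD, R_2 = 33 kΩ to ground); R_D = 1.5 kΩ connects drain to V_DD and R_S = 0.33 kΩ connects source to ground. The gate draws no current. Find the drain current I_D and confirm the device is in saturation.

I_D ≈ 3.3 mA

V_G = V_DD·R_2/(R_1+R_2) = 16×33/101 = 5.23 V.
Assume saturation: I_D = (k_n/2)(V_GS − V_t)² with V_GS = V_G − I_D·R_S = 5.23 − 0.33·I_D.
Substituting gives 0.0653·I_D² − 2.36·I_D + 7.05 = 0, with roots I_D = 3.29 or 32.8 mA.
The root I_D = 32.8 mA gives V_GS = -5.59 V ≤ V_t, so take I_D = 3.29 mA.
Then V_GS = 4.14 V and V_DS = V_DD − I_D(R_D+R_S) = 16 − 3.29×1.83 = 9.98 V.
Saturation requires V_DS ≥ V_GS − V_t = 2.34 V; 9.98 ≥ 2.34 ✓.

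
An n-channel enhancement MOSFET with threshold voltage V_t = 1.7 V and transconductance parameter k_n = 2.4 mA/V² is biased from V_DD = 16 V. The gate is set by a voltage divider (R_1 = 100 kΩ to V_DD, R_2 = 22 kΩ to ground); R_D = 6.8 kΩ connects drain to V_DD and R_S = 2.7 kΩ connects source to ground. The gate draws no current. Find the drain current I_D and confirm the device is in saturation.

I_D ≈ 0.26 mA

V_G = V_DD·R_2/(R_1+R_2) = 16×22/122 = 2.89 V.
Assume saturation: I_D = (k_n/2)(V_GS − V_t)² with V_GS = V_G − I_D·R_S = 2.89 − 2.7·I_D.
Substituting gives 8.75·I_D² − 8.68·I_D + 1.69 = 0, with roots I_D = 0.265 or 0.727 mA.
The root I_D = 0.727 mA gives V_GS = 0.921 V ≤ V_t, so take I_D = 0.265 mA.
Then V_GS = 2.17 V and V_DS = V_DD − I_D(R_D+R_S) = 16 − 0.265×9.5 = 13.5 V.
Saturation requires V_DS ≥ V_GS − V_t = 0.47 V; 13.5 ≥ 0.47 ✓.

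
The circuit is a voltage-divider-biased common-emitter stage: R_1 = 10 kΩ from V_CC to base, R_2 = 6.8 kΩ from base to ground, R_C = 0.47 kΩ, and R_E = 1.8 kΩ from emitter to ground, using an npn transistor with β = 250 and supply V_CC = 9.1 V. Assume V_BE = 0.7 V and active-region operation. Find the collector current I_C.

Thevenize the base divider: V_Th = V_CC·R_2/(R_1+R_2) = 9.1×6.8/16.8 = 3.68 V, R_Th = R_1‖R_2 = 4.05 kΩ.
Base-emitter loop: V_Th = I_B·R_Th + V_BE + (β+1)I_B·R_E, so I_B = (3.68 − 0.7) / (4.05 + 251×1.8) = 0.00654 mA.
I_C = β·I_B = 250×0.00654 = 1.64 mA, and I_E = (β+1)I_B = 1.64 mA.
V_CE = V_CC − I_C·R_C − I_E·R_E = 9.1 − 1.64×0.47 − 1.64×1.8 = 5.37 V.
V_CE = 5.37 V > 0.2 V confirms active-region operation.

I_C ≈ 1.6 mA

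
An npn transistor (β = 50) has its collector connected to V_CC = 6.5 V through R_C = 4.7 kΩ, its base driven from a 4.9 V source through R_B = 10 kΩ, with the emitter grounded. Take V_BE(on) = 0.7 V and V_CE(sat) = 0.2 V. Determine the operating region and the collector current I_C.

Assume active: I_B = (4.9 − 0.7)/10 = 0.42 mA, giving I_C = β·I_B = 21 mA.
But then V_CE = 6.5 − 21×4.7 = -92.2 V < V_CE(sat) = 0.2 V — impossible in the active region.
So the transistor is saturated. With V_CE = 0.2 V, I_C = (V_CC − 0.2)/R_C = 6.3/4.7 = 1.34 mA.
Check: β·I_B = 21 mA > I_C = 1.34 mA, confirming saturation.

saturation; I_C ≈ 1.3 mA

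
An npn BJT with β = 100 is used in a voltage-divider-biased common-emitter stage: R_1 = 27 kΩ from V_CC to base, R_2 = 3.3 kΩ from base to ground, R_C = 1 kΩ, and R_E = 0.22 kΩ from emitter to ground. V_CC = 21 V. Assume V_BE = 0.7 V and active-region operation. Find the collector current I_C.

I_C ≈ 6.3 mA

Thevenize the base divider: V_Th = V_CC·R_2/(R_1+R_2) = 21×3.3/30.3 = 2.29 V, R_Th = R_1‖R_2 = 2.94 kΩ.
Base-emitter loop: V_Th = I_B·R_Th + V_BE + (β+1)I_B·R_E, so I_B = (2.29 − 0.7) / (2.94 + 101×0.22) = 0.0631 mA.
I_C = β·I_B = 100×0.0631 = 6.31 mA, and I_E = (β+1)I_B = 6.37 mA.
V_CE = V_CC − I_C·R_C − I_E·R_E = 21 − 6.31×1 − 6.37×0.22 = 13.3 V.
V_CE = 13.3 V > 0.2 V confirms active-region operation.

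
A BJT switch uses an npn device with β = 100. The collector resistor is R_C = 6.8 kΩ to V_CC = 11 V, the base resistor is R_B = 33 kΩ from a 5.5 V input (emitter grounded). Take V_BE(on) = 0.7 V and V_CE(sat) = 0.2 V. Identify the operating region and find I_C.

saturation; I_C ≈ 1.6 mA

Assume active: I_B = (5.5 − 0.7)/33 = 0.145 mA, giving I_C = β·I_B = 14.5 mA.
But then V_CE = 11 − 14.5×6.8 = -87.9 V < V_CE(sat) = 0.2 V — impossible in the active region.
So the transistor is saturated. With V_CE = 0.2 V, I_C = (V_CC − 0.2)/R_C = 10.8/6.8 = 1.59 mA.
Check: β·I_B = 14.5 mA > I_C = 1.59 mA, confirming saturation.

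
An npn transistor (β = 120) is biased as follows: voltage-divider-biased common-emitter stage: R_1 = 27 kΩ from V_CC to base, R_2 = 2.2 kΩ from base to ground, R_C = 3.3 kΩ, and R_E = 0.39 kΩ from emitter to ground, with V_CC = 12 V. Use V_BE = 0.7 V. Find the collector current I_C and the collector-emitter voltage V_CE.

Thevenize the base divider: V_Th = V_CC·R_2/(R_1+R_2) = 12×2.2/29.2 = 0.904 V, R_Th = R_1‖R_2 = 2.03 kΩ.
Base-emitter loop: V_Th = I_B·R_Th + V_BE + (β+1)I_B·R_E, so I_B = (0.904 − 0.7) / (2.03 + 121×0.39) = 0.00415 mA.
I_C = β·I_B = 120×0.00415 = 0.498 mA, and I_E = (β+1)I_B = 0.502 mA.
V_CE = V_CC − I_C·R_C − I_E·R_E = 12 − 0.498×3.3 − 0.502×0.39 = 10.2 V.
V_CE = 10.2 V > 0.2 V confirms active-region operation.

I_C ≈ 0.5 mA, V_CE ≈ 10 V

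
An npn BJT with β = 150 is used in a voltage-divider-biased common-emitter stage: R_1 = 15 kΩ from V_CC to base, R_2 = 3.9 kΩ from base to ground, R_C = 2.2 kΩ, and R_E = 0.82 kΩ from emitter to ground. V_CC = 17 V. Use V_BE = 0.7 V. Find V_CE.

Thevenize the base divider: V_Th = V_CC·R_2/(R_1+R_2) = 17×3.9/18.9 = 3.51 V, R_Th = R_1‖R_2 = 3.1 kΩ.
Base-emitter loop: V_Th = I_B·R_Th + V_BE + (β+1)I_B·R_E, so I_B = (3.51 − 0.7) / (3.1 + 151×0.82) = 0.0221 mA.
I_C = β·I_B = 150×0.0221 = 3.32 mA, and I_E = (β+1)I_B = 3.34 mA.
V_CE = V_CC − I_C·R_C − I_E·R_E = 17 − 3.32×2.2 − 3.34×0.82 = 6.96 V.
V_CE = 6.96 V > 0.2 V confirms active-region operation.

V_CE ≈ 7 V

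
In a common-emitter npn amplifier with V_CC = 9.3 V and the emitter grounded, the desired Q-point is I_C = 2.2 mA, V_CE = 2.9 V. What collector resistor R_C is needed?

Collector loop: V_CC = I_C·R_C + V_CE.
R_C = (V_CC − V_CE)/I_C = (9.3 − 2.9)/2.2 = 2.91 kΩ.

R_C ≈ 2.9 kΩ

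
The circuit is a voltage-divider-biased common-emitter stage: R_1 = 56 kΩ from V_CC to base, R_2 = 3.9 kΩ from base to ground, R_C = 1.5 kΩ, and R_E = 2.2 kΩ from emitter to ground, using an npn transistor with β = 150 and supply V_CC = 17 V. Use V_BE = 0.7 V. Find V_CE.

V_CE ≈ 16 V

Thevenize the base divider: V_Th = V_CC·R_2/(R_1+R_2) = 17×3.9/59.9 = 1.11 V, R_Th = R_1‖R_2 = 3.65 kΩ.
Base-emitter loop: V_Th = I_B·R_Th + V_BE + (β+1)I_B·R_E, so I_B = (1.11 − 0.7) / (3.65 + 151×2.2) = 0.00121 mA.
I_C = β·I_B = 150×0.00121 = 0.182 mA, and I_E = (β+1)I_B = 0.183 mA.
V_CE = V_CC − I_C·R_C − I_E·R_E = 17 − 0.182×1.5 − 0.183×2.2 = 16.3 V.
V_CE = 16.3 V > 0.2 V confirms active-region operation.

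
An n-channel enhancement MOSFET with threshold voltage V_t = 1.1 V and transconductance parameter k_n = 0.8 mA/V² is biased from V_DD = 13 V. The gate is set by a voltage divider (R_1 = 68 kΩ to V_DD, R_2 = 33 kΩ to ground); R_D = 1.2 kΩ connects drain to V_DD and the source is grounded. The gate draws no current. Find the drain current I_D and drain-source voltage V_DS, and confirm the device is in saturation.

I_D ≈ 4 mA, V_DS ≈ 8.2 V

V_G = V_DD·R_2/(R_1+R_2) = 13×33/101 = 4.25 V. With the source grounded, V_GS = V_G = 4.25 V.
Assume saturation: I_D = (k_n/2)(V_GS − V_t)² = (0.8/2)×(4.25 − 1.1)² = 0.4×3.15² = 3.96 mA.
V_DS = V_DD − I_D·R_D = 13 − 3.96×1.2 = 8.24 V.
Saturation requires V_DS ≥ V_GS − V_t = 3.15 V; 8.24 ≥ 3.15 ✓.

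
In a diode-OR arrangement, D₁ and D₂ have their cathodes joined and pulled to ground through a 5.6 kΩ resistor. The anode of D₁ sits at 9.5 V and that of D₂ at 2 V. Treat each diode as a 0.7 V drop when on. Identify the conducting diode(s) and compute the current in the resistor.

Assume both conduct. Then node N would need to be at both 9.5−0.7 = 8.8 V and 2−0.7 = 1.3 V, which is impossible.
Assume only D₁ conducts: V_N = 9.5 − 0.7 = 8.8 V, so I_R = 8.8/5.6 = 1.57 mA.
Check D₂: its anode-to-cathode voltage is 2 − 8.8 = -6.8 V < 0.7 V, so it is off. The assumption is consistent.

Only D₁ conducts; I_R ≈ 1.6 mA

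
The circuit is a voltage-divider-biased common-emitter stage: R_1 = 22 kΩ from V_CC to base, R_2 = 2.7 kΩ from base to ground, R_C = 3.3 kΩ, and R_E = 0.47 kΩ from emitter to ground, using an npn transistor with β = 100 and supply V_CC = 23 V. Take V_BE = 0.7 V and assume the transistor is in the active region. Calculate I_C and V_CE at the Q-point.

I_C ≈ 3.6 mA, V_CE ≈ 9.3 V

Thevenize the base divider: V_Th = V_CC·R_2/(R_1+R_2) = 23×2.7/24.7 = 2.51 V, R_Th = R_1‖R_2 = 2.4 kΩ.
Base-emitter loop: V_Th = I_B·R_Th + V_BE + (β+1)I_B·R_E, so I_B = (2.51 − 0.7) / (2.4 + 101×0.47) = 0.0364 mA.
I_C = β·I_B = 100×0.0364 = 3.64 mA, and I_E = (β+1)I_B = 3.67 mA.
V_CE = V_CC − I_C·R_C − I_E·R_E = 23 − 3.64×3.3 − 3.67×0.47 = 9.27 V.
V_CE = 9.27 V > 0.2 V confirms active-region operation.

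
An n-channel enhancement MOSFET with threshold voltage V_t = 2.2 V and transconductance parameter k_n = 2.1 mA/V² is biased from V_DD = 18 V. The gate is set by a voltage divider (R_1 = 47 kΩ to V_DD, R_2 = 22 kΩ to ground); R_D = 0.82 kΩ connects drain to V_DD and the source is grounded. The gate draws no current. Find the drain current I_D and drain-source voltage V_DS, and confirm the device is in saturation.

V_G = V_DD·R_2/(R_1+R_2) = 18×22/69 = 5.74 V. With the source grounded, V_GS = V_G = 5.74 V.
Assume saturation: I_D = (k_n/2)(V_GS − V_t)² = (2.1/2)×(5.74 − 2.2)² = 1.05×3.54² = 13.2 mA.
V_DS = V_DD − I_D·R_D = 18 − 13.2×0.82 = 7.22 V.
Saturation requires V_DS ≥ V_GS − V_t = 3.54 V; 7.22 ≥ 3.54 ✓.

I_D ≈ 13 mA, V_DS ≈ 7.2 V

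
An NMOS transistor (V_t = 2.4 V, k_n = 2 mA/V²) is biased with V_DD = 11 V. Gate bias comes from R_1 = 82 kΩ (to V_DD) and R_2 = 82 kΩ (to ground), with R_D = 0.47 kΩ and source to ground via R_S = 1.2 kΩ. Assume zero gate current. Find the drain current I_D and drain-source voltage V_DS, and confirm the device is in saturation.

V_G = V_DD·R_2/(R_1+R_2) = 11×82/164 = 5.5 V.
Assume saturation: I_D = (k_n/2)(V_GS − V_t)² with V_GS = V_G − I_D·R_S = 5.5 − 1.2·I_D.
Substituting gives 1.44·I_D² − 8.44·I_D + 9.61 = 0, with roots I_D = 1.55 or 4.31 mA.
The root I_D = 4.31 mA gives V_GS = 0.323 V ≤ V_t, so take I_D = 1.55 mA.
Then V_GS = 3.64 V and V_DS = V_DD − I_D(R_D+R_S) = 11 − 1.55×1.67 = 8.42 V.
Saturation requires V_DS ≥ V_GS − V_t = 1.24 V; 8.42 ≥ 1.24 ✓.

I_D ≈ 1.5 mA, V_DS ≈ 8.4 V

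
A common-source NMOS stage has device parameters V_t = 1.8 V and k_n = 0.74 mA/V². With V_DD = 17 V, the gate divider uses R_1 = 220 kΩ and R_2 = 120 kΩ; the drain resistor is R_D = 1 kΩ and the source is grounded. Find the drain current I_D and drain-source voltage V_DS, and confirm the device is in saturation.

I_D ≈ 6.5 mA, V_DS ≈ 10 V

V_G = V_DD·R_2/(R_1+R_2) = 17×120/340 = 6 V. With the source grounded, V_GS = V_G = 6 V.
Assume saturation: I_D = (k_n/2)(V_GS − V_t)² = (0.74/2)×(6 − 1.8)² = 0.37×4.2² = 6.53 mA.
V_DS = V_DD − I_D·R_D = 17 − 6.53×1 = 10.5 V.
Saturation requires V_DS ≥ V_GS − V_t = 4.2 V; 10.5 ≥ 4.2 ✓.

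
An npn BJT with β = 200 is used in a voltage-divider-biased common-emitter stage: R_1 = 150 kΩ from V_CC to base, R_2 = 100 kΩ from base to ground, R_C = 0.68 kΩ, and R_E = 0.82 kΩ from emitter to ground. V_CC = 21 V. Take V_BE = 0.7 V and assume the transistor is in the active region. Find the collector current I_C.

Thevenize the base divider: V_Th = V_CC·R_2/(R_1+R_2) = 21×100/250 = 8.4 V, R_Th = R_1‖R_2 = 60 kΩ.
Base-emitter loop: V_Th = I_B·R_Th + V_BE + (β+1)I_B·R_E, so I_B = (8.4 − 0.7) / (60 + 201×0.82) = 0.0342 mA.
I_C = β·I_B = 200×0.0342 = 6.85 mA, and I_E = (β+1)I_B = 6.88 mA.
V_CE = V_CC − I_C·R_C − I_E·R_E = 21 − 6.85×0.68 − 6.88×0.82 = 10.7 V.
V_CE = 10.7 V > 0.2 V confirms active-region operation.

I_C ≈ 6.8 mA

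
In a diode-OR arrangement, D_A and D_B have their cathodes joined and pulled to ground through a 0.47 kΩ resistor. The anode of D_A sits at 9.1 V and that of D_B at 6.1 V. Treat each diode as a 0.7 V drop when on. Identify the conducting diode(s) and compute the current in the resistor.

Only D_A conducts; I_R ≈ 18 mA

Assume both conduct. Then node N would need to be at both 9.1−0.7 = 8.4 V and 6.1−0.7 = 5.4 V, which is impossible.
Assume only D_A conducts: V_N = 9.1 − 0.7 = 8.4 V, so I_R = 8.4/0.47 = 17.9 mA.
Check D_B: its anode-to-cathode voltage is 6.1 − 8.4 = -2.3 V < 0.7 V, so it is off. The assumption is consistent.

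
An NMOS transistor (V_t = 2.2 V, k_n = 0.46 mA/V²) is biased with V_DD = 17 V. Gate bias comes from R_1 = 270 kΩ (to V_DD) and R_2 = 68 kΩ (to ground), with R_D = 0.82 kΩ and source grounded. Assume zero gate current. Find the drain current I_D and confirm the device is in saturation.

I_D ≈ 0.34 mA

V_G = V_DD·R_2/(R_1+R_2) = 17×68/338 = 3.42 V. With the source grounded, V_GS = V_G = 3.42 V.
Assume saturation: I_D = (k_n/2)(V_GS − V_t)² = (0.46/2)×(3.42 − 2.2)² = 0.23×1.22² = 0.342 mA.
V_DS = V_DD − I_D·R_D = 17 − 0.342×0.82 = 16.7 V.
Saturation requires V_DS ≥ V_GS − V_t = 1.22 V; 16.7 ≥ 1.22 ✓.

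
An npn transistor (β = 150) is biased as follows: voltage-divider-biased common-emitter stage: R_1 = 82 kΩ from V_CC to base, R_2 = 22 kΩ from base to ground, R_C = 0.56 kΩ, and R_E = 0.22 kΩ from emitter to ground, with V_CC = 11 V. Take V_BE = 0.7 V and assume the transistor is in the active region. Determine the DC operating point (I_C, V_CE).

Thevenize the base divider: V_Th = V_CC·R_2/(R_1+R_2) = 11×22/104 = 2.33 V, R_Th = R_1‖R_2 = 17.3 kΩ.
Base-emitter loop: V_Th = I_B·R_Th + V_BE + (β+1)I_B·R_E, so I_B = (2.33 − 0.7) / (17.3 + 151×0.22) = 0.0322 mA.
I_C = β·I_B = 150×0.0322 = 4.83 mA, and I_E = (β+1)I_B = 4.86 mA.
V_CE = V_CC − I_C·R_C − I_E·R_E = 11 − 4.83×0.56 − 4.86×0.22 = 7.23 V.
V_CE = 7.23 V > 0.2 V confirms active-region operation.

I_C ≈ 4.8 mA, V_CE ≈ 7.2 V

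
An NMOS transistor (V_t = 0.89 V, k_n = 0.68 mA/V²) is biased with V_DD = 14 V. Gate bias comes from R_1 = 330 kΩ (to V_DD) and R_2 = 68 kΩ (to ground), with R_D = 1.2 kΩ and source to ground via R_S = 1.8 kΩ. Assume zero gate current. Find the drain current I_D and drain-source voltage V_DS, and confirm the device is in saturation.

I_D ≈ 0.31 mA, V_DS ≈ 13 V

V_G = V_DD·R_2/(R_1+R_2) = 14×68/398 = 2.39 V.
Assume saturation: I_D = (k_n/2)(V_GS − V_t)² with V_GS = V_G − I_D·R_S = 2.39 − 1.8·I_D.
Substituting gives 1.1·I_D² − 2.84·I_D + 0.767 = 0, with roots I_D = 0.307 or 2.27 mA.
The root I_D = 2.27 mA gives V_GS = -1.69 V ≤ V_t, so take I_D = 0.307 mA.
Then V_GS = 1.84 V and V_DS = V_DD − I_D(R_D+R_S) = 14 − 0.307×3 = 13.1 V.
Saturation requires V_DS ≥ V_GS − V_t = 0.95 V; 13.1 ≥ 0.95 ✓.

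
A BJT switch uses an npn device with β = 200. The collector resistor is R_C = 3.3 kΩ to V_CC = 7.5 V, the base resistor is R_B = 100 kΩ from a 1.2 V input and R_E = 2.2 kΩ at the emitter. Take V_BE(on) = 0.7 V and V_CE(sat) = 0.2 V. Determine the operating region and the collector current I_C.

active; I_C ≈ 0.18 mA

Assume active. Base-emitter loop: I_B = (V_BB − V_BE)/(R_B + (β+1)R_E) = (1.2 − 0.7)/(100 + 201×2.2) = 0.000922 mA.
I_C = β·I_B = 200×0.000922 = 0.184 mA.
V_CE = V_CC − I_C·R_C − I_E·R_E = 7.5 − 0.184×3.3 − 0.185×2.2 = 6.48 V > V_CE(sat), so the active-region assumption holds.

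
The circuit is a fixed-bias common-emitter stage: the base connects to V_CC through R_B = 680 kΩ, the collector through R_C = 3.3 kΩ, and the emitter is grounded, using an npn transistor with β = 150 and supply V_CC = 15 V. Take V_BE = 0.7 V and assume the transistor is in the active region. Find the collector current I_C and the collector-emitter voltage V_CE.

Base loop: V_CC = I_B·R_B + V_BE, so I_B = (15 − 0.7)/680 kΩ = 0.021 mA.
In the active region I_C = β·I_B = 150 × 0.021 = 3.15 mA.
Collector loop: V_CE = V_CC − I_C·R_C = 15 − 3.15×3.3 = 4.59 V.
Since V_CE = 4.59 V > V_CE(sat) ≈ 0.2 V, the transistor is in the active region as assumed.

I_C ≈ 3.2 mA, V_CE ≈ 4.6 V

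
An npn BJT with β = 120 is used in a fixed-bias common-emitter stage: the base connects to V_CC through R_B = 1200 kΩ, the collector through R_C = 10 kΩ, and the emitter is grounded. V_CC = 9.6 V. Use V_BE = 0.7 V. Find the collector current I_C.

Base loop: V_CC = I_B·R_B + V_BE, so I_B = (9.6 − 0.7)/1200 kΩ = 0.00742 mA.
In the active region I_C = β·I_B = 120 × 0.00742 = 0.89 mA.
Collector loop: V_CE = V_CC − I_C·R_C = 9.6 − 0.89×10 = 0.7 V.
Since V_CE = 0.7 V > V_CE(sat) ≈ 0.2 V, the transistor is in the active region as assumed.

I_C ≈ 0.89 mA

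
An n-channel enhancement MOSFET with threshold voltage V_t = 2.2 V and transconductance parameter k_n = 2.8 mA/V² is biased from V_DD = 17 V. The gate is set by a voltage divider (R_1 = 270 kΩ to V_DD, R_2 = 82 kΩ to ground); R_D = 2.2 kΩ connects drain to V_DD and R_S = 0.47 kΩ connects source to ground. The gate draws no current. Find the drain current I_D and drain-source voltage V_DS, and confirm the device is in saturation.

V_G = V_DD·R_2/(R_1+R_2) = 17×82/352 = 3.96 V.
Assume saturation: I_D = (k_n/2)(V_GS − V_t)² with V_GS = V_G − I_D·R_S = 3.96 − 0.47·I_D.
Substituting gives 0.309·I_D² − 3.32·I_D + 4.34 = 0, with roots I_D = 1.52 or 9.2 mA.
The root I_D = 9.2 mA gives V_GS = -0.363 V ≤ V_t, so take I_D = 1.52 mA.
Then V_GS = 3.24 V and V_DS = V_DD − I_D(R_D+R_S) = 17 − 1.52×2.67 = 12.9 V.
Saturation requires V_DS ≥ V_GS − V_t = 1.04 V; 12.9 ≥ 1.04 ✓.

I_D ≈ 1.5 mA, V_DS ≈ 13 V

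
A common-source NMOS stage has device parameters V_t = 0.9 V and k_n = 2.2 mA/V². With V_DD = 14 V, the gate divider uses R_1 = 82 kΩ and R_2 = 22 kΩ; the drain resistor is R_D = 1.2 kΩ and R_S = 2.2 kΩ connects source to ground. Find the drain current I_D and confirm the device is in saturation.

V_G = V_DD·R_2/(R_1+R_2) = 14×22/104 = 2.96 V.
Assume saturation: I_D = (k_n/2)(V_GS − V_t)² with V_GS = V_G − I_D·R_S = 2.96 − 2.2·I_D.
Substituting gives 5.32·I_D² − 11·I_D + 4.67 = 0, with roots I_D = 0.601 or 1.46 mA.
The root I_D = 1.46 mA gives V_GS = -0.252 V ≤ V_t, so take I_D = 0.601 mA.
Then V_GS = 1.64 V and V_DS = V_DD − I_D(R_D+R_S) = 14 − 0.601×3.4 = 12 V.
Saturation requires V_DS ≥ V_GS − V_t = 0.739 V; 12 ≥ 0.739 ✓.

I_D ≈ 0.6 mA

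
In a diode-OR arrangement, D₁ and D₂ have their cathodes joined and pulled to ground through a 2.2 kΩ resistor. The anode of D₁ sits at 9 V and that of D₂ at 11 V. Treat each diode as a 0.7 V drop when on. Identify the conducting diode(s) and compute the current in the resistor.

Only D₂ conducts; I_R ≈ 4.7 mA

Assume both conduct. Then node N would need to be at both 9−0.7 = 8.3 V and 11−0.7 = 10.3 V, which is impossible.
Assume only D₂ conducts: V_N = 11 − 0.7 = 10.3 V, so I_R = 10.3/2.2 = 4.68 mA.
Check D₁: its anode-to-cathode voltage is 9 − 10.3 = -1.3 V < 0.7 V, so it is off. The assumption is consistent.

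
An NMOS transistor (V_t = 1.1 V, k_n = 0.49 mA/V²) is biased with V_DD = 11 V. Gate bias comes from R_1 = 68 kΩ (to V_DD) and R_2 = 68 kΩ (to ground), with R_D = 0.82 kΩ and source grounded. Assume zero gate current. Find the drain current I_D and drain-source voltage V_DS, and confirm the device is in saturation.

I_D ≈ 4.7 mA, V_DS ≈ 7.1 V

V_G = V_DD·R_2/(R_1+R_2) = 11×68/136 = 5.5 V. With the source grounded, V_GS = V_G = 5.5 V.
Assume saturation: I_D = (k_n/2)(V_GS − V_t)² = (0.49/2)×(5.5 − 1.1)² = 0.245×4.4² = 4.74 mA.
V_DS = V_DD − I_D·R_D = 11 − 4.74×0.82 = 7.11 V.
Saturation requires V_DS ≥ V_GS − V_t = 4.4 V; 7.11 ≥ 4.4 ✓.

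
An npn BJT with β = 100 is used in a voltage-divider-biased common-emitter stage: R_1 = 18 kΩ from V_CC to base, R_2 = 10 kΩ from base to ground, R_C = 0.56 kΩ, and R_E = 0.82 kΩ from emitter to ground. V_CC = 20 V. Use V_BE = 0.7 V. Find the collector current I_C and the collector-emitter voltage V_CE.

Thevenize the base divider: V_Th = V_CC·R_2/(R_1+R_2) = 20×10/28 = 7.14 V, R_Th = R_1‖R_2 = 6.43 kΩ.
Base-emitter loop: V_Th = I_B·R_Th + V_BE + (β+1)I_B·R_E, so I_B = (7.14 − 0.7) / (6.43 + 101×0.82) = 0.0722 mA.
I_C = β·I_B = 100×0.0722 = 7.22 mA, and I_E = (β+1)I_B = 7.29 mA.
V_CE = V_CC − I_C·R_C − I_E·R_E = 20 − 7.22×0.56 − 7.29×0.82 = 9.98 V.
V_CE = 9.98 V > 0.2 V confirms active-region operation.

I_C ≈ 7.2 mA, V_CE ≈ 10 V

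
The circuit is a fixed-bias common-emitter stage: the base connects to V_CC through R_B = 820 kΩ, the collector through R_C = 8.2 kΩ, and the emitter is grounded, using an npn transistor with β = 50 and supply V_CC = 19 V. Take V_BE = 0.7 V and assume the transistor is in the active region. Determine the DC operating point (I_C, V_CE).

Base loop: V_CC = I_B·R_B + V_BE, so I_B = (19 − 0.7)/820 kΩ = 0.0223 mA.
In the active region I_C = β·I_B = 50 × 0.0223 = 1.12 mA.
Collector loop: V_CE = V_CC − I_C·R_C = 19 − 1.12×8.2 = 9.85 V.
Since V_CE = 9.85 V > V_CE(sat) ≈ 0.2 V, the transistor is in the active region as assumed.

I_C ≈ 1.1 mA, V_CE ≈ 9.8 V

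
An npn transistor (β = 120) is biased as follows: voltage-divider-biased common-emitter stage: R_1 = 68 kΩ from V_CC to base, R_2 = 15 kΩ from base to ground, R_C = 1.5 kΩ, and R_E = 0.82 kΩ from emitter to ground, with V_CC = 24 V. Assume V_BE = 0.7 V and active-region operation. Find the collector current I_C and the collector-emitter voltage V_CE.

I_C ≈ 3.9 mA, V_CE ≈ 15 V

Thevenize the base divider: V_Th = V_CC·R_2/(R_1+R_2) = 24×15/83 = 4.34 V, R_Th = R_1‖R_2 = 12.3 kΩ.
Base-emitter loop: V_Th = I_B·R_Th + V_BE + (β+1)I_B·R_E, so I_B = (4.34 − 0.7) / (12.3 + 121×0.82) = 0.0326 mA.
I_C = β·I_B = 120×0.0326 = 3.91 mA, and I_E = (β+1)I_B = 3.95 mA.
V_CE = V_CC − I_C·R_C − I_E·R_E = 24 − 3.91×1.5 − 3.95×0.82 = 14.9 V.
V_CE = 14.9 V > 0.2 V confirms active-region operation.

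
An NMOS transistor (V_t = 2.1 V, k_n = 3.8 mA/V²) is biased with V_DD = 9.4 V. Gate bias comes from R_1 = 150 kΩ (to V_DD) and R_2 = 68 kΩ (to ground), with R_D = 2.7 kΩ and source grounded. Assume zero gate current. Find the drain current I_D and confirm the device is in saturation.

V_G = V_DD·R_2/(R_1+R_2) = 9.4×68/218 = 2.93 V. With the source grounded, V_GS = V_G = 2.93 V.
Assume saturation: I_D = (k_n/2)(V_GS − V_t)² = (3.8/2)×(2.93 − 2.1)² = 1.9×0.832² = 1.32 mA.
V_DS = V_DD − I_D·R_D = 9.4 − 1.32×2.7 = 5.85 V.
Saturation requires V_DS ≥ V_GS − V_t = 0.832 V; 5.85 ≥ 0.832 ✓.

I_D ≈ 1.3 mA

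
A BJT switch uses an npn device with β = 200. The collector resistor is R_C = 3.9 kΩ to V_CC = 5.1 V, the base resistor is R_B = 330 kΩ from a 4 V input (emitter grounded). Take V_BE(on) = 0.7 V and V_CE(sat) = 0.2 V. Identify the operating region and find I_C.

saturation; I_C ≈ 1.3 mA

Assume active: I_B = (4 − 0.7)/330 = 0.01 mA, giving I_C = β·I_B = 2 mA.
But then V_CE = 5.1 − 2×3.9 = -2.7 V < V_CE(sat) = 0.2 V — impossible in the active region.
So the transistor is saturated. With V_CE = 0.2 V, I_C = (V_CC − 0.2)/R_C = 4.9/3.9 = 1.26 mA.
Check: β·I_B = 2 mA > I_C = 1.26 mA, confirming saturation.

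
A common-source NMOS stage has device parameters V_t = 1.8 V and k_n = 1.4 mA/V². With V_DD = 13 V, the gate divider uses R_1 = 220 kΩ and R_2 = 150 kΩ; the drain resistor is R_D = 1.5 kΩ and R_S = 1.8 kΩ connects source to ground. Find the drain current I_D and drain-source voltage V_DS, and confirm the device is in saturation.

I_D ≈ 1.2 mA, V_DS ≈ 9 V

V_G = V_DD·R_2/(R_1+R_2) = 13×150/370 = 5.27 V.
Assume saturation: I_D = (k_n/2)(V_GS − V_t)² with V_GS = V_G − I_D·R_S = 5.27 − 1.8·I_D.
Substituting gives 2.27·I_D² − 9.75·I_D + 8.43 = 0, with roots I_D = 1.2 or 3.1 mA.
The root I_D = 3.1 mA gives V_GS = -0.303 V ≤ V_t, so take I_D = 1.2 mA.
Then V_GS = 3.11 V and V_DS = V_DD − I_D(R_D+R_S) = 13 − 1.2×3.3 = 9.04 V.
Saturation requires V_DS ≥ V_GS − V_t = 1.31 V; 9.04 ≥ 1.31 ✓.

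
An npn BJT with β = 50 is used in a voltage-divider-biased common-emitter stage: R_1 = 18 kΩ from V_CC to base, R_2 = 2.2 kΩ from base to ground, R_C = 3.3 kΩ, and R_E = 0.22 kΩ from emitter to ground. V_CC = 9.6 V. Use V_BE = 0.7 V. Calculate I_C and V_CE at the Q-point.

I_C ≈ 1.3 mA, V_CE ≈ 5 V

Thevenize the base divider: V_Th = V_CC·R_2/(R_1+R_2) = 9.6×2.2/20.2 = 1.05 V, R_Th = R_1‖R_2 = 1.96 kΩ.
Base-emitter loop: V_Th = I_B·R_Th + V_BE + (β+1)I_B·R_E, so I_B = (1.05 − 0.7) / (1.96 + 51×0.22) = 0.0262 mA.
I_C = β·I_B = 50×0.0262 = 1.31 mA, and I_E = (β+1)I_B = 1.34 mA.
V_CE = V_CC − I_C·R_C − I_E·R_E = 9.6 − 1.31×3.3 − 1.34×0.22 = 4.98 V.
V_CE = 4.98 V > 0.2 V confirms active-region operation.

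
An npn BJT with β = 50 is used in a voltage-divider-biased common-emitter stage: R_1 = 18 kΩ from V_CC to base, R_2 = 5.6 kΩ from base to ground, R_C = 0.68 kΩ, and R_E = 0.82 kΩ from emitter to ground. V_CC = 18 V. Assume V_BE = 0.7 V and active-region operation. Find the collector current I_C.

Thevenize the base divider: V_Th = V_CC·R_2/(R_1+R_2) = 18×5.6/23.6 = 4.27 V, R_Th = R_1‖R_2 = 4.27 kΩ.
Base-emitter loop: V_Th = I_B·R_Th + V_BE + (β+1)I_B·R_E, so I_B = (4.27 − 0.7) / (4.27 + 51×0.82) = 0.0775 mA.
I_C = β·I_B = 50×0.0775 = 3.87 mA, and I_E = (β+1)I_B = 3.95 mA.
V_CE = V_CC − I_C·R_C − I_E·R_E = 18 − 3.87×0.68 − 3.95×0.82 = 12.1 V.
V_CE = 12.1 V > 0.2 V confirms active-region operation.

I_C ≈ 3.9 mA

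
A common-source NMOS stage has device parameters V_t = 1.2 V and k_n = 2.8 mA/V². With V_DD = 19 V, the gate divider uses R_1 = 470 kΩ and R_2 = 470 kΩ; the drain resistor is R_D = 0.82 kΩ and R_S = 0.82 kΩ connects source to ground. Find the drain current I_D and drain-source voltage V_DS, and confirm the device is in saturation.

V_G = V_DD·R_2/(R_1+R_2) = 19×470/940 = 9.5 V.
Assume saturation: I_D = (k_n/2)(V_GS − V_t)² with V_GS = V_G − I_D·R_S = 9.5 − 0.82·I_D.
Substituting gives 0.941·I_D² − 20.1·I_D + 96.4 = 0, with roots I_D = 7.33 or 14 mA.
The root I_D = 14 mA gives V_GS = -1.96 V ≤ V_t, so take I_D = 7.33 mA.
Then V_GS = 3.49 V and V_DS = V_DD − I_D(R_D+R_S) = 19 − 7.33×1.64 = 6.98 V.
Saturation requires V_DS ≥ V_GS − V_t = 2.29 V; 6.98 ≥ 2.29 ✓.

I_D ≈ 7.3 mA, V_DS ≈ 7 V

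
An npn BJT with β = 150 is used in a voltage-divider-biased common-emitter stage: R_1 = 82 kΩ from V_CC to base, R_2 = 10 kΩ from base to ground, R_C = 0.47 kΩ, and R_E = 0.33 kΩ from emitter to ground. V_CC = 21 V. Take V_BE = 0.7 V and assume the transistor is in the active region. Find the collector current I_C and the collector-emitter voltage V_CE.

Thevenize the base divider: V_Th = V_CC·R_2/(R_1+R_2) = 21×10/92 = 2.28 V, R_Th = R_1‖R_2 = 8.91 kΩ.
Base-emitter loop: V_Th = I_B·R_Th + V_BE + (β+1)I_B·R_E, so I_B = (2.28 − 0.7) / (8.91 + 151×0.33) = 0.0269 mA.
I_C = β·I_B = 150×0.0269 = 4.04 mA, and I_E = (β+1)I_B = 4.07 mA.
V_CE = V_CC − I_C·R_C − I_E·R_E = 21 − 4.04×0.47 − 4.07×0.33 = 17.8 V.
V_CE = 17.8 V > 0.2 V confirms active-region operation.

I_C ≈ 4 mA, V_CE ≈ 18 V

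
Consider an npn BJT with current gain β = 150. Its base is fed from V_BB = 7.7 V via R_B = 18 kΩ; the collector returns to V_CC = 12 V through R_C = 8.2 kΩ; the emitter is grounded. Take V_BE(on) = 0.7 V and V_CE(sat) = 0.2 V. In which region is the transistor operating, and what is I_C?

Assume active: I_B = (7.7 − 0.7)/18 = 0.389 mA, giving I_C = β·I_B = 58.3 mA.
But then V_CE = 12 − 58.3×8.2 = -466 V < V_CE(sat) = 0.2 V — impossible in the active region.
So the transistor is saturated. With V_CE = 0.2 V, I_C = (V_CC − 0.2)/R_C = 11.8/8.2 = 1.44 mA.
Check: β·I_B = 58.3 mA > I_C = 1.44 mA, confirming saturation.

saturation; I_C ≈ 1.4 mA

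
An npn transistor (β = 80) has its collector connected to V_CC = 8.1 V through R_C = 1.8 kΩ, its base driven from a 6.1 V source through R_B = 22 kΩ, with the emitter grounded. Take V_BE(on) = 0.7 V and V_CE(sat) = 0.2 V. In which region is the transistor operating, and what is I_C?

saturation; I_C ≈ 4.4 mA

Assume active: I_B = (6.1 − 0.7)/22 = 0.245 mA, giving I_C = β·I_B = 19.6 mA.
But then V_CE = 8.1 − 19.6×1.8 = -27.2 V < V_CE(sat) = 0.2 V — impossible in the active region.
So the transistor is saturated. With V_CE = 0.2 V, I_C = (V_CC − 0.2)/R_C = 7.9/1.8 = 4.39 mA.
Check: β·I_B = 19.6 mA > I_C = 4.39 mA, confirming saturation.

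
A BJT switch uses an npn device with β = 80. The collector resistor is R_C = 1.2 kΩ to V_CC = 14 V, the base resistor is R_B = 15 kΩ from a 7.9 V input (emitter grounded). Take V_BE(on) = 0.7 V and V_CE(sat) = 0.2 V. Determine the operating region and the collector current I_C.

saturation; I_C ≈ 12 mA

Assume active: I_B = (7.9 − 0.7)/15 = 0.48 mA, giving I_C = β·I_B = 38.4 mA.
But then V_CE = 14 − 38.4×1.2 = -32.1 V < V_CE(sat) = 0.2 V — impossible in the active region.
So the transistor is saturated. With V_CE = 0.2 V, I_C = (V_CC − 0.2)/R_C = 13.8/1.2 = 11.5 mA.
Check: β·I_B = 38.4 mA > I_C = 11.5 mA, confirming saturation.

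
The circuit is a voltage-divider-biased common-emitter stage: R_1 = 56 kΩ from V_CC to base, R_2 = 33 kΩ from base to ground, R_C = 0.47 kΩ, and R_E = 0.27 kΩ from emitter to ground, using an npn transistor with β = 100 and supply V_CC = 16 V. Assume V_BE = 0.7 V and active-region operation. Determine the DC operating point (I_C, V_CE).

Thevenize the base divider: V_Th = V_CC·R_2/(R_1+R_2) = 16×33/89 = 5.93 V, R_Th = R_1‖R_2 = 20.8 kΩ.
Base-emitter loop: V_Th = I_B·R_Th + V_BE + (β+1)I_B·R_E, so I_B = (5.93 − 0.7) / (20.8 + 101×0.27) = 0.109 mA.
I_C = β·I_B = 100×0.109 = 10.9 mA, and I_E = (β+1)I_B = 11 mA.
V_CE = V_CC − I_C·R_C − I_E·R_E = 16 − 10.9×0.47 − 11×0.27 = 7.91 V.
V_CE = 7.91 V > 0.2 V confirms active-region operation.

I_C ≈ 11 mA, V_CE ≈ 7.9 V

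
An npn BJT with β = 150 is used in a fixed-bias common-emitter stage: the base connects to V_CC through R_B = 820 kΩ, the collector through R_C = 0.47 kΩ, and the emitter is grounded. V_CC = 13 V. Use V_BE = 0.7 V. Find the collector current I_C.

Base loop: V_CC = I_B·R_B + V_BE, so I_B = (13 − 0.7)/820 kΩ = 0.015 mA.
In the active region I_C = β·I_B = 150 × 0.015 = 2.25 mA.
Collector loop: V_CE = V_CC − I_C·R_C = 13 − 2.25×0.47 = 11.9 V.
Since V_CE = 11.9 V > V_CE(sat) ≈ 0.2 V, the transistor is in the active region as assumed.

I_C ≈ 2.2 mA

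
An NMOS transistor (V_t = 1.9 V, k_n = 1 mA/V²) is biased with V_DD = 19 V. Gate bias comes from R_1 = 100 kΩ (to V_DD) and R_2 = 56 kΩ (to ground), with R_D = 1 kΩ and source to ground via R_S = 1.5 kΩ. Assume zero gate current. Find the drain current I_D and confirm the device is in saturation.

I_D ≈ 2 mA

V_G = V_DD·R_2/(R_1+R_2) = 19×56/156 = 6.82 V.
Assume saturation: I_D = (k_n/2)(V_GS − V_t)² with V_GS = V_G − I_D·R_S = 6.82 − 1.5·I_D.
Substituting gives 1.12·I_D² − 8.38·I_D + 12.1 = 0, with roots I_D = 1.96 or 5.49 mA.
The root I_D = 5.49 mA gives V_GS = -1.41 V ≤ V_t, so take I_D = 1.96 mA.
Then V_GS = 3.88 V and V_DS = V_DD − I_D(R_D+R_S) = 19 − 1.96×2.5 = 14.1 V.
Saturation requires V_DS ≥ V_GS − V_t = 1.98 V; 14.1 ≥ 1.98 ✓.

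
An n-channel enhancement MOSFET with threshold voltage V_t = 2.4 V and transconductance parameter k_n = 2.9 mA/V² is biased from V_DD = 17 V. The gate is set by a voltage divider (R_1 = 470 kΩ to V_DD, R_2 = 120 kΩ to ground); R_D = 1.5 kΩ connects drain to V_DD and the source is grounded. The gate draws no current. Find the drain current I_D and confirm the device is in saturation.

V_G = V_DD·R_2/(R_1+R_2) = 17×120/590 = 3.46 V. With the source grounded, V_GS = V_G = 3.46 V.
Assume saturation: I_D = (k_n/2)(V_GS − V_t)² = (2.9/2)×(3.46 − 2.4)² = 1.45×1.06² = 1.62 mA.
V_DS = V_DD − I_D·R_D = 17 − 1.62×1.5 = 14.6 V.
Saturation requires V_DS ≥ V_GS − V_t = 1.06 V; 14.6 ≥ 1.06 ✓.

I_D ≈ 1.6 mA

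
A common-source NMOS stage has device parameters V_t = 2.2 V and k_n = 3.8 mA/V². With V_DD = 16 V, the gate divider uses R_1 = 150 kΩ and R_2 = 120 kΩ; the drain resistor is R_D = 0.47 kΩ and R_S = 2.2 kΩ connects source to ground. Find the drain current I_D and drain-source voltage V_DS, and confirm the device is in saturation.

I_D ≈ 1.8 mA, V_DS ≈ 11 V

V_G = V_DD·R_2/(R_1+R_2) = 16×120/270 = 7.11 V.
Assume saturation: I_D = (k_n/2)(V_GS − V_t)² with V_GS = V_G − I_D·R_S = 7.11 − 2.2·I_D.
Substituting gives 9.2·I_D² − 42.1·I_D + 45.8 = 0, with roots I_D = 1.79 or 2.78 mA.
The root I_D = 2.78 mA gives V_GS = 0.99 V ≤ V_t, so take I_D = 1.79 mA.
Then V_GS = 3.17 V and V_DS = V_DD − I_D(R_D+R_S) = 16 − 1.79×2.67 = 11.2 V.
Saturation requires V_DS ≥ V_GS − V_t = 0.971 V; 11.2 ≥ 0.971 ✓.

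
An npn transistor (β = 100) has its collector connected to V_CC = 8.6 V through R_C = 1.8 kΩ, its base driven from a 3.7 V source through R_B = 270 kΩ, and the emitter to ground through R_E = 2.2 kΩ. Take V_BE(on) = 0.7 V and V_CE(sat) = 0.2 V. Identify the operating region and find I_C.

active; I_C ≈ 0.61 mA

Assume active. Base-emitter loop: I_B = (V_BB − V_BE)/(R_B + (β+1)R_E) = (3.7 − 0.7)/(270 + 101×2.2) = 0.0061 mA.
I_C = β·I_B = 100×0.0061 = 0.61 mA.
V_CE = V_CC − I_C·R_C − I_E·R_E = 8.6 − 0.61×1.8 − 0.616×2.2 = 6.15 V > V_CE(sat), so the active-region assumption holds.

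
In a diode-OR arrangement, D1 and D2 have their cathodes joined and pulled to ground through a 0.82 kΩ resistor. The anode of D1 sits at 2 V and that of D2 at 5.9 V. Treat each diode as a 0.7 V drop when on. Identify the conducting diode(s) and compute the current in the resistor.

Assume both conduct. Then node N would need to be at both 2−0.7 = 1.3 V and 5.9−0.7 = 5.2 V, which is impossible.
Assume only D2 conducts: V_N = 5.9 − 0.7 = 5.2 V, so I_R = 5.2/0.82 = 6.34 mA.
Check D1: its anode-to-cathode voltage is 2 − 5.2 = -3.2 V < 0.7 V, so it is off. The assumption is consistent.

Only D2 conducts; I_R ≈ 6.3 mA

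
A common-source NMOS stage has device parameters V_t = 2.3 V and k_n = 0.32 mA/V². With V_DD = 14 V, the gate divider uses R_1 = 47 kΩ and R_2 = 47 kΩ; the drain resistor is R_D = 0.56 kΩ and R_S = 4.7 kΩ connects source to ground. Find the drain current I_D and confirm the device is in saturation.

V_G = V_DD·R_2/(R_1+R_2) = 14×47/94 = 7 V.
Assume saturation: I_D = (k_n/2)(V_GS − V_t)² with V_GS = V_G − I_D·R_S = 7 − 4.7·I_D.
Substituting gives 3.53·I_D² − 8.07·I_D + 3.53 = 0, with roots I_D = 0.591 or 1.69 mA.
The root I_D = 1.69 mA gives V_GS = -0.952 V ≤ V_t, so take I_D = 0.591 mA.
Then V_GS = 4.22 V and V_DS = V_DD − I_D(R_D+R_S) = 14 − 0.591×5.26 = 10.9 V.
Saturation requires V_DS ≥ V_GS − V_t = 1.92 V; 10.9 ≥ 1.92 ✓.

I_D ≈ 0.59 mA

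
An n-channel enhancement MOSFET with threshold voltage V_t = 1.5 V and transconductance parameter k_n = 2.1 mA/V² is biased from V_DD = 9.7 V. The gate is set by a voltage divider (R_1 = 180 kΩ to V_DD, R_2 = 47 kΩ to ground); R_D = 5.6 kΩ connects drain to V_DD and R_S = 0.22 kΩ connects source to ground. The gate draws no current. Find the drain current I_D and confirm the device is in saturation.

V_G = V_DD·R_2/(R_1+R_2) = 9.7×47/227 = 2.01 V.
Assume saturation: I_D = (k_n/2)(V_GS − V_t)² with V_GS = V_G − I_D·R_S = 2.01 − 0.22·I_D.
Substituting gives 0.0508·I_D² − 1.23·I_D + 0.271 = 0, with roots I_D = 0.222 or 24.1 mA.
The root I_D = 24.1 mA gives V_GS = -3.29 V ≤ V_t, so take I_D = 0.222 mA.
Then V_GS = 1.96 V and V_DS = V_DD − I_D(R_D+R_S) = 9.7 − 0.222×5.82 = 8.41 V.
Saturation requires V_DS ≥ V_GS − V_t = 0.46 V; 8.41 ≥ 0.46 ✓.

I_D ≈ 0.22 mA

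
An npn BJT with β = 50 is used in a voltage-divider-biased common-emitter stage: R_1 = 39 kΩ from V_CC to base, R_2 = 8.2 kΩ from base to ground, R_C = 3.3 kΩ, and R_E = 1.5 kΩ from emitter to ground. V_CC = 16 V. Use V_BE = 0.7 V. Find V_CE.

Thevenize the base divider: V_Th = V_CC·R_2/(R_1+R_2) = 16×8.2/47.2 = 2.78 V, R_Th = R_1‖R_2 = 6.78 kΩ.
Base-emitter loop: V_Th = I_B·R_Th + V_BE + (β+1)I_B·R_E, so I_B = (2.78 − 0.7) / (6.78 + 51×1.5) = 0.025 mA.
I_C = β·I_B = 50×0.025 = 1.25 mA, and I_E = (β+1)I_B = 1.27 mA.
V_CE = V_CC − I_C·R_C − I_E·R_E = 16 − 1.25×3.3 − 1.27×1.5 = 9.97 V.
V_CE = 9.97 V > 0.2 V confirms active-region operation.

V_CE ≈ 10 V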